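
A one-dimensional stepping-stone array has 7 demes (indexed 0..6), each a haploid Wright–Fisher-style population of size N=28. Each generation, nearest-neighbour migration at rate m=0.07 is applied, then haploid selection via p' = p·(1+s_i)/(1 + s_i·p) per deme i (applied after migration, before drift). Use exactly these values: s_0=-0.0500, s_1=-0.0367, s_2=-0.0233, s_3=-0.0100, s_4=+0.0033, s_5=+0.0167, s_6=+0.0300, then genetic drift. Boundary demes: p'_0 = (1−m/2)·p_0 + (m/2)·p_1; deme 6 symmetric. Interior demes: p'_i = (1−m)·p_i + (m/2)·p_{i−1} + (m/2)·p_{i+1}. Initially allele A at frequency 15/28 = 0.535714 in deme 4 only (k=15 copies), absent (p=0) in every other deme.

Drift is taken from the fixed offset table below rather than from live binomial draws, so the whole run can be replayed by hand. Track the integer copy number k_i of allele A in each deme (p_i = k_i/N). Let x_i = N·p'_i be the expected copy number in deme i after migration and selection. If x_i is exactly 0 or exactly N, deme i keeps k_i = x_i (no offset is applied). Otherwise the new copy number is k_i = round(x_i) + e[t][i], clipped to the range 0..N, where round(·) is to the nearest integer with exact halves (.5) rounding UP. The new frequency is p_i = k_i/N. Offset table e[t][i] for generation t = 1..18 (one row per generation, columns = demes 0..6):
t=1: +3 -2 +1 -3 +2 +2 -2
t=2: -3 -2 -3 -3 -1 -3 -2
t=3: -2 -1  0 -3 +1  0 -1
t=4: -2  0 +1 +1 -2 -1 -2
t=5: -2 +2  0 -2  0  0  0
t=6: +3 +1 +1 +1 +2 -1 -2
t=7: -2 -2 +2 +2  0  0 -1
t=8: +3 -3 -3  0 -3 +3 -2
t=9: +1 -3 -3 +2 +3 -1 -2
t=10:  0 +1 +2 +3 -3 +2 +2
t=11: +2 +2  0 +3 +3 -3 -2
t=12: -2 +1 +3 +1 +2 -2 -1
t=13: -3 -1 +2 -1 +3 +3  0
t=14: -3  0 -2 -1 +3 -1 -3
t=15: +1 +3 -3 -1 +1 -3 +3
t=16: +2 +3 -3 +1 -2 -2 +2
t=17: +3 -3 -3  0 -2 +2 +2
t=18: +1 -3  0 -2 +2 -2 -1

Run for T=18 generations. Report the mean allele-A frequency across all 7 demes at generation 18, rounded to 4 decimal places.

t=0: k=[0 0 0 0 15 0 0]
t=1: x=[0.0000 0.0000 0.0000 0.5198 13.9731 0.5336 0.0000] k=[0 0 0 0 16 3 0]
t=2: x=[0.0000 0.0000 0.0000 0.5545 15.0079 3.3992 0.1081] k=[0 0 0 0 14 0 0]
t=3: x=[0.0000 0.0000 0.0000 0.4852 13.0430 0.4980 0.0000] k=[0 0 0 0 14 0 0]
t=4: x=[0.0000 0.0000 0.0000 0.4852 13.0430 0.4980 0.0000] k=[0 0 0 1 11 0 0]
t=5: x=[0.0000 0.0000 0.0342 1.3025 10.2864 0.3913 0.0000] k=[0 0 0 0 10 0 0]
t=6: x=[0.0000 0.0000 0.0000 0.3465 9.3205 0.3558 0.0000] k=[0 0 0 1 11 0 0]
t=7: x=[0.0000 0.0000 0.0342 1.3025 10.2864 0.3913 0.0000] k=[0 0 2 3 10 0 0]
t=8: x=[0.0000 0.0674 1.9224 3.1815 9.4256 0.3558 0.0000] k=[0 0 0 3 6 3 0]
t=9: x=[0.0000 0.0000 0.1026 2.9732 5.8051 3.0447 0.1081] k=[0 0 0 5 9 2 0]
t=10: x=[0.0000 0.0000 0.1709 4.9241 8.6347 2.2085 0.0721] k=[0 0 2 8 6 4 2]
t=11: x=[0.0000 0.0674 2.0939 7.6639 6.0155 4.0571 2.1274] k=[0 2 2 11 9 1 0]
t=12: x=[0.0665 1.8639 2.2654 10.5488 8.8099 1.2649 0.0360] k=[0 3 5 12 11 0 0]
t=13: x=[0.0998 2.8673 5.0763 11.6516 10.6718 0.3913 0.0000] k=[0 2 7 11 14 3 0]
t=14: x=[0.0665 2.0334 6.8424 10.8980 13.5330 3.3283 0.1081] k=[0 2 5 10 17 2 0]
t=15: x=[0.0665 1.9656 4.9728 10.0053 16.2525 2.4923 0.0721] k=[1 5 2 9 17 0 3]
t=16: x=[1.0852 4.6092 2.2997 8.9736 16.1475 0.7114 2.9726] k=[3 8 0 10 14 0 5]
t=17: x=[3.0334 7.3407 0.6156 9.7261 13.3930 0.6758 4.9442] k=[6 4 0 10 11 3 7]
t=18: x=[5.6938 3.8054 0.4788 9.6214 10.7068 3.4700 7.0142] k=[7 1 0 8 13 1 6]

0.1837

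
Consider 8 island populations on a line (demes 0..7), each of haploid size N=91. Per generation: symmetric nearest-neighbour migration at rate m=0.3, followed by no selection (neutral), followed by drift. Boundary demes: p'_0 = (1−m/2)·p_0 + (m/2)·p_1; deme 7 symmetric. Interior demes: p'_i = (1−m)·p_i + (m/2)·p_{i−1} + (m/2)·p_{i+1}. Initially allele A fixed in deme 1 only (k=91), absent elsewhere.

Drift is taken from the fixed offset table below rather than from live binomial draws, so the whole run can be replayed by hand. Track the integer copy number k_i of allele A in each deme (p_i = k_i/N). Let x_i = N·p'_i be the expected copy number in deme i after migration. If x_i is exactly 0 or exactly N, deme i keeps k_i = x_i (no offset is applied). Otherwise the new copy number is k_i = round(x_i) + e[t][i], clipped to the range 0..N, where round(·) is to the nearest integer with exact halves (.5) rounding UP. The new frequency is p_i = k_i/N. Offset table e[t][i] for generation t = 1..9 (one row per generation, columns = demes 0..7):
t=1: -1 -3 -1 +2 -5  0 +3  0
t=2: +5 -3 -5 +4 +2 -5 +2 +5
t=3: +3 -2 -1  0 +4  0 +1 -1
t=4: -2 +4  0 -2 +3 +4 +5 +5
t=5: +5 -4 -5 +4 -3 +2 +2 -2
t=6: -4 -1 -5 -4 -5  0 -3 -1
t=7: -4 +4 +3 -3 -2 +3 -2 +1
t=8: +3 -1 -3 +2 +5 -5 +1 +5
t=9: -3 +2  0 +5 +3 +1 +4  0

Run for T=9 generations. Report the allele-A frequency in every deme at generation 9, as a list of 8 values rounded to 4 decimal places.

[0.2747, 0.2857, 0.1429, 0.1319, 0.0989, 0.0220, 0.0549, 0.0000]

t=0: k=[0 91 0 0 0 0 0 0]
t=1: x=[13.6500 63.7000 13.6500 0.0000 0.0000 0.0000 0.0000 0.0000] k=[13 61 13 0 0 0 0 0]
t=2: x=[20.2000 46.6000 18.2500 1.9500 0.0000 0.0000 0.0000 0.0000] k=[25 44 13 6 0 0 0 0]
t=3: x=[27.8500 36.5000 16.6000 6.1500 0.9000 0.0000 0.0000 0.0000] k=[31 35 16 6 5 0 0 0]
t=4: x=[31.6000 31.5500 17.3500 7.3500 4.4000 0.7500 0.0000 0.0000] k=[30 36 17 5 7 5 0 0]
t=5: x=[30.9000 32.2500 18.0500 7.1000 6.4000 4.5500 0.7500 0.0000] k=[36 28 13 11 3 7 3 0]
t=6: x=[34.8000 26.9500 14.9500 10.1000 4.8000 5.8000 3.1500 0.4500] k=[31 26 10 6 0 6 0 0]
t=7: x=[30.2500 24.3500 11.8000 5.7000 1.8000 4.2000 0.9000 0.0000] k=[26 28 15 3 0 7 0 0]
t=8: x=[26.3000 25.7500 15.1500 4.3500 1.5000 4.9000 1.0500 0.0000] k=[29 25 12 6 7 0 2 0]
t=9: x=[28.4000 23.6500 13.0500 7.0500 5.8000 1.3500 1.4000 0.3000] k=[25 26 13 12 9 2 5 0]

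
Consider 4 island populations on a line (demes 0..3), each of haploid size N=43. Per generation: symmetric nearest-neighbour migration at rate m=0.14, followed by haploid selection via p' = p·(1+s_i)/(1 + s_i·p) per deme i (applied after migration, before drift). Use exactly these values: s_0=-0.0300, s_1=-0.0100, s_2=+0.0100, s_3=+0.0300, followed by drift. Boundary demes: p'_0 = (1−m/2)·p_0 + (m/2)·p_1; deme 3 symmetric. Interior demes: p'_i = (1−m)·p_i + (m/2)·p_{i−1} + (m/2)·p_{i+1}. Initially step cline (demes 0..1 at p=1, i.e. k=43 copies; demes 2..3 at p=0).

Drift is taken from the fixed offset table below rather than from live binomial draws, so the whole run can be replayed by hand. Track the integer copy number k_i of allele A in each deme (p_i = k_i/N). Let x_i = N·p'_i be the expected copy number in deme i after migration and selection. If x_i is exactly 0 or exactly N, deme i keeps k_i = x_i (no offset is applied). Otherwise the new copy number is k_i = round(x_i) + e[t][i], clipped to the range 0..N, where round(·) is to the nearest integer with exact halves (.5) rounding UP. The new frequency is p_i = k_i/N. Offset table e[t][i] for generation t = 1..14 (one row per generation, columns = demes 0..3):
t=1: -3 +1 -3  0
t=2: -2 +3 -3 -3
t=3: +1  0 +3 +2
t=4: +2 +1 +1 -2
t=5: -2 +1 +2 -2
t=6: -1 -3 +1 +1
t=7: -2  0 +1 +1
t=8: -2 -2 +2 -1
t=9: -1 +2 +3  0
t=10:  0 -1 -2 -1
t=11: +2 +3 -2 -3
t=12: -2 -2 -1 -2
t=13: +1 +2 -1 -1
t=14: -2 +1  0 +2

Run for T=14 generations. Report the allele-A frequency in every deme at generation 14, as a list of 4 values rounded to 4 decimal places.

[0.6977, 0.6744, 0.3488, 0.1163]

t=0: k=[43 43 0 0]
t=1: x=[43.0000 39.9617 3.0380 0.0000] k=[43 41 0 0]
t=2: x=[42.8557 38.2275 2.8968 0.0000] k=[41 41 0 0]
t=3: x=[40.9411 38.0864 2.8968 0.0000] k=[42 38 6 0]
t=4: x=[41.6816 35.9812 7.8839 0.4325] k=[43 37 9 0]
t=5: x=[42.5671 35.3973 10.4083 0.6486] k=[41 36 12 0]
t=6: x=[40.5814 34.6023 12.9298 0.8647] k=[40 32 14 2]
t=7: x=[39.3393 31.2142 14.5155 2.9194] k=[37 31 16 4]
t=8: x=[36.4119 30.2802 16.3106 4.9684] k=[34 28 18 4]
t=9: x=[33.3540 27.6209 17.8237 5.1116] k=[32 30 21 5]
t=10: x=[31.6068 29.4168 20.6168 6.2768] k=[32 28 19 5]
t=11: x=[31.4647 27.5507 18.7552 6.1338] k=[33 31 17 3]
t=12: x=[32.6221 30.0693 17.1024 4.0880] k=[31 28 16 2]
t=13: x=[30.5220 27.2699 15.9597 3.0630] k=[32 29 15 2]
t=14: x=[31.5357 28.1324 15.1675 2.9912] k=[30 29 15 5]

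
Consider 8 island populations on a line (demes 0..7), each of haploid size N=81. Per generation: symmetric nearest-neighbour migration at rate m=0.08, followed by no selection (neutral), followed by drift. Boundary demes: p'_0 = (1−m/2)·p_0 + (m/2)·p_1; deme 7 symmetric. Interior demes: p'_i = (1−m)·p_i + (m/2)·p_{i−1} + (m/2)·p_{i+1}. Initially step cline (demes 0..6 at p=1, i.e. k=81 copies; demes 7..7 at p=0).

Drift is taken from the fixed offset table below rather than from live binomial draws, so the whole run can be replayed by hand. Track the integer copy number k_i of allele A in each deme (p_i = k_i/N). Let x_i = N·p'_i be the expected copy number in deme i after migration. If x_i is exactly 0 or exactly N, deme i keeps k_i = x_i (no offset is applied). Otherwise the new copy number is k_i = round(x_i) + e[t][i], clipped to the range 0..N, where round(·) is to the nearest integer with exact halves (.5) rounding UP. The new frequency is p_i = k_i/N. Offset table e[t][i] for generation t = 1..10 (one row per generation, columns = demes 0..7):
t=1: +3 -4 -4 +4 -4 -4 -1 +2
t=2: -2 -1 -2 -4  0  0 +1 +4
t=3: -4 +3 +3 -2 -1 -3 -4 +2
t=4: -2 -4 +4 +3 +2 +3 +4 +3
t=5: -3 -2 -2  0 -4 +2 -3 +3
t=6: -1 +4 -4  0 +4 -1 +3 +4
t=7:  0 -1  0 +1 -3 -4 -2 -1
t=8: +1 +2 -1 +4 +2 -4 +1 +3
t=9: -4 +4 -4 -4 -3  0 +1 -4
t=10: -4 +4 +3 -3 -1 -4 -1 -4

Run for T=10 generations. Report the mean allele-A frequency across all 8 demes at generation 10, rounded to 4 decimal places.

0.8549

t=0: k=[81 81 81 81 81 81 81 0]
t=1: x=[81.0000 81.0000 81.0000 81.0000 81.0000 81.0000 77.7600 3.2400] k=[81 81 81 81 81 81 77 5]
t=2: x=[81.0000 81.0000 81.0000 81.0000 81.0000 80.8400 74.2800 7.8800] k=[81 81 81 81 81 81 75 12]
t=3: x=[81.0000 81.0000 81.0000 81.0000 81.0000 80.7600 72.7200 14.5200] k=[81 81 81 81 81 78 69 17]
t=4: x=[81.0000 81.0000 81.0000 81.0000 80.8800 77.7600 67.2800 19.0800] k=[81 81 81 81 81 81 71 22]
t=5: x=[81.0000 81.0000 81.0000 81.0000 81.0000 80.6000 69.4400 23.9600] k=[81 81 81 81 81 81 66 27]
t=6: x=[81.0000 81.0000 81.0000 81.0000 81.0000 80.4000 65.0400 28.5600] k=[81 81 81 81 81 79 68 33]
t=7: x=[81.0000 81.0000 81.0000 81.0000 80.9200 78.6400 67.0400 34.4000] k=[81 81 81 81 78 75 65 33]
t=8: x=[81.0000 81.0000 81.0000 80.8800 78.0000 74.7200 64.1200 34.2800] k=[81 81 81 81 80 71 65 37]
t=9: x=[81.0000 81.0000 81.0000 80.9600 79.6800 71.1200 64.1200 38.1200] k=[81 81 81 77 77 71 65 34]
t=10: x=[81.0000 81.0000 80.8400 77.1600 76.7600 71.0000 64.0000 35.2400] k=[81 81 81 74 76 67 63 31]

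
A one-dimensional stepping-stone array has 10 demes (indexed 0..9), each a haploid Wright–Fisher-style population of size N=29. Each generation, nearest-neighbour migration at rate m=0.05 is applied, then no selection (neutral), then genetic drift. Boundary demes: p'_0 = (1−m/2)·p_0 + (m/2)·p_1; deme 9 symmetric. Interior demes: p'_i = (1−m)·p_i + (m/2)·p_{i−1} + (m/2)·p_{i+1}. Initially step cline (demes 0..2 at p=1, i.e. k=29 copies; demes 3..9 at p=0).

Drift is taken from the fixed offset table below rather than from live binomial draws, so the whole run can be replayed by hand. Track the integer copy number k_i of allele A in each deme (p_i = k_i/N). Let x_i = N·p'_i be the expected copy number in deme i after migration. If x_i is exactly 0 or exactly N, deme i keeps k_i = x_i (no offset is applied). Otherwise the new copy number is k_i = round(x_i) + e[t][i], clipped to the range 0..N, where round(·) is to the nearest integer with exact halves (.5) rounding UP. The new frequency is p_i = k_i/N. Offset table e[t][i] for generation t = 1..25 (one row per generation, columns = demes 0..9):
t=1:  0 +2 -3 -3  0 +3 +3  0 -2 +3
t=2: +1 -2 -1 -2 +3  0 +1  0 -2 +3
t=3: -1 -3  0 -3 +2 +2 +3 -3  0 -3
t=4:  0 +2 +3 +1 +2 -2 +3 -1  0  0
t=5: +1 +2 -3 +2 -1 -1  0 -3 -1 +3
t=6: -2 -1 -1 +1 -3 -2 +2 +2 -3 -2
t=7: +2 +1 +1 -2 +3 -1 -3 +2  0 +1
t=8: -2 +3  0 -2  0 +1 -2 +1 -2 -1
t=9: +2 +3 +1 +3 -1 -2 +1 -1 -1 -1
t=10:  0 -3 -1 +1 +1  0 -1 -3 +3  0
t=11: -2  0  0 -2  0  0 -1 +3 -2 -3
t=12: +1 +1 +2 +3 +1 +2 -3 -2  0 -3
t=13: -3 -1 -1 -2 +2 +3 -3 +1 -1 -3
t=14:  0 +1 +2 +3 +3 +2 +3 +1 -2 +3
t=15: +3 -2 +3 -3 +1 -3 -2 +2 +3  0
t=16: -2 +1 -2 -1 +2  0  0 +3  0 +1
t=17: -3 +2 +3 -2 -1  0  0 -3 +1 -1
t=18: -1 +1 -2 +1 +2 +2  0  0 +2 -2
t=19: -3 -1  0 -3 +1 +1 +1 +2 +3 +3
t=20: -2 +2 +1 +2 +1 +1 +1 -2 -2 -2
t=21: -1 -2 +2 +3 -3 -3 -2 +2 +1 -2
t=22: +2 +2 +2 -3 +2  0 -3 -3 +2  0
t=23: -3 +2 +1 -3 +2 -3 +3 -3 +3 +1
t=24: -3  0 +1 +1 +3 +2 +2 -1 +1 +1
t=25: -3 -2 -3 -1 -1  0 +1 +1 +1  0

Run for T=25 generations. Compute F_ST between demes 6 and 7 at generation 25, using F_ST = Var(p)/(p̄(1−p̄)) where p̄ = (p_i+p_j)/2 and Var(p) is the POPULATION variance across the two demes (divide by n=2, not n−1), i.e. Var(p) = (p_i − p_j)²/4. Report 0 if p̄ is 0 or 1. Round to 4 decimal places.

0.0700

t=0: k=[29 29 29 0 0 0 0 0 0 0]
t=1: x=[29.0000 29.0000 28.2750 0.7250 0.0000 0.0000 0.0000 0.0000 0.0000 0.0000] k=[29 29 25 0 0 0 0 0 0 0]
t=2: x=[29.0000 28.9000 24.4750 0.6250 0.0000 0.0000 0.0000 0.0000 0.0000 0.0000] k=[29 27 23 0 0 0 0 0 0 0]
t=3: x=[28.9500 26.9500 22.5250 0.5750 0.0000 0.0000 0.0000 0.0000 0.0000 0.0000] k=[28 24 23 0 0 0 0 0 0 0]
t=4: x=[27.9000 24.0750 22.4500 0.5750 0.0000 0.0000 0.0000 0.0000 0.0000 0.0000] k=[28 26 25 2 0 0 0 0 0 0]
t=5: x=[27.9500 26.0250 24.4500 2.5250 0.0500 0.0000 0.0000 0.0000 0.0000 0.0000] k=[29 28 21 5 0 0 0 0 0 0]
t=6: x=[28.9750 27.8500 20.7750 5.2750 0.1250 0.0000 0.0000 0.0000 0.0000 0.0000] k=[27 27 20 6 0 0 0 0 0 0]
t=7: x=[27.0000 26.8250 19.8250 6.2000 0.1500 0.0000 0.0000 0.0000 0.0000 0.0000] k=[29 28 21 4 3 0 0 0 0 0]
t=8: x=[28.9750 27.8500 20.7500 4.4000 2.9500 0.0750 0.0000 0.0000 0.0000 0.0000] k=[27 29 21 2 3 1 0 0 0 0]
t=9: x=[27.0500 28.7500 20.7250 2.5000 2.9250 1.0250 0.0250 0.0000 0.0000 0.0000] k=[29 29 22 6 2 0 1 0 0 0]
t=10: x=[29.0000 28.8250 21.7750 6.3000 2.0500 0.0750 0.9500 0.0250 0.0000 0.0000] k=[29 26 21 7 3 0 0 0 0 0]
t=11: x=[28.9250 25.9500 20.7750 7.2500 3.0250 0.0750 0.0000 0.0000 0.0000 0.0000] k=[27 26 21 5 3 0 0 0 0 0]
t=12: x=[26.9750 25.9000 20.7250 5.3500 2.9750 0.0750 0.0000 0.0000 0.0000 0.0000] k=[28 27 23 8 4 2 0 0 0 0]
t=13: x=[27.9750 26.9250 22.7250 8.2750 4.0500 2.0000 0.0500 0.0000 0.0000 0.0000] k=[25 26 22 6 6 5 0 0 0 0]
t=14: x=[25.0250 25.8750 21.7000 6.4000 5.9750 4.9000 0.1250 0.0000 0.0000 0.0000] k=[25 27 24 9 9 7 3 0 0 0]
t=15: x=[25.0500 26.8750 23.7000 9.3750 8.9500 6.9500 3.0250 0.0750 0.0000 0.0000] k=[28 25 27 6 10 4 1 2 0 0]
t=16: x=[27.9250 25.1250 26.4250 6.6250 9.7500 4.0750 1.1000 1.9250 0.0500 0.0000] k=[26 26 24 6 12 4 1 5 0 0]
t=17: x=[26.0000 25.9500 23.6000 6.6000 11.6500 4.1250 1.1750 4.7750 0.1250 0.0000] k=[23 28 27 5 11 4 1 2 1 0]
t=18: x=[23.1250 27.8500 26.4750 5.7000 10.6750 4.1000 1.1000 1.9500 1.0000 0.0250] k=[22 29 24 7 13 6 1 2 3 0]
t=19: x=[22.1750 28.7000 23.7000 7.5750 12.6750 6.0500 1.1500 2.0000 2.9000 0.0750] k=[19 28 24 5 14 7 2 4 6 3]
t=20: x=[19.2250 27.6750 23.6250 5.7000 13.6000 7.0500 2.1750 4.0000 5.8750 3.0750] k=[17 29 25 8 15 8 3 2 4 1]
t=21: x=[17.3000 28.6000 24.6750 8.6000 14.6500 8.0500 3.1000 2.0750 3.8750 1.0750] k=[16 27 27 12 12 5 1 4 5 0]
t=22: x=[16.2750 26.7250 26.6250 12.3750 11.8250 5.0750 1.1750 3.9500 4.8500 0.1250] k=[18 29 29 9 14 5 0 1 7 0]
t=23: x=[18.2750 28.7250 28.5000 9.6250 13.6500 5.1000 0.1500 1.1250 6.6750 0.1750] k=[15 29 29 7 16 2 3 0 10 1]
t=24: x=[15.3500 28.6500 28.4500 7.7750 15.4250 2.3750 2.9000 0.3250 9.5250 1.2250] k=[12 29 29 9 18 4 5 0 11 2]
t=25: x=[12.4250 28.5750 28.5000 9.7250 17.4250 4.3750 4.8500 0.4000 10.5000 2.2250] k=[9 27 26 9 16 4 6 1 12 2]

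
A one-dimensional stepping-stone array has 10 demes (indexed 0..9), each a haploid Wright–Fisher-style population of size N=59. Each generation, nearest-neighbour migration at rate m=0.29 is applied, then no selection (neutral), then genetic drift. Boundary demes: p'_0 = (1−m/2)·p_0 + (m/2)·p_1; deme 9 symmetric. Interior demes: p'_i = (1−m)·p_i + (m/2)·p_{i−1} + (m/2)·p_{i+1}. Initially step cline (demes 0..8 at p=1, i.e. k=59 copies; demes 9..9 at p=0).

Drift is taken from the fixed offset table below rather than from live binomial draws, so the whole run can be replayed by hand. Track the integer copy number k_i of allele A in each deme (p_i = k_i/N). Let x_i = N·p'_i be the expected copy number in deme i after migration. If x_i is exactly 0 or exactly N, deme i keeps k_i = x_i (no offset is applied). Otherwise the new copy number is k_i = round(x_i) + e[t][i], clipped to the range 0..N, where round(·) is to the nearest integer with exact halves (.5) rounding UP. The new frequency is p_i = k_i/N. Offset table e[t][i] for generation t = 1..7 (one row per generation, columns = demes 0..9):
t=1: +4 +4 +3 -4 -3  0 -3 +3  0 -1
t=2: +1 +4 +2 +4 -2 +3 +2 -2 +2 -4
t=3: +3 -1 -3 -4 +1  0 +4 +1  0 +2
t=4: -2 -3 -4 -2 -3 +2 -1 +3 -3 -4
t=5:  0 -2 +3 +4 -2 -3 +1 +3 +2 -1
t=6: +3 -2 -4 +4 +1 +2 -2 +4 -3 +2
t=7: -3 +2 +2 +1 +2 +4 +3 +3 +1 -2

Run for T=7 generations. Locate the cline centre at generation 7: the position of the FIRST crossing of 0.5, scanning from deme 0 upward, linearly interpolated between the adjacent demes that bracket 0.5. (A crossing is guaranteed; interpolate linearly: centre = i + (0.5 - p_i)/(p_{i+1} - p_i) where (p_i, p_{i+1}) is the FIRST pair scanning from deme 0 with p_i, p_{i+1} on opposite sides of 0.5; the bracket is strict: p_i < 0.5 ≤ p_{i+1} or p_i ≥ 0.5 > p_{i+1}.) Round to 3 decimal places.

8.633

t=0: k=[59 59 59 59 59 59 59 59 59 0]
t=1: x=[59.0000 59.0000 59.0000 59.0000 59.0000 59.0000 59.0000 59.0000 50.4450 8.5550] k=[59 59 59 59 59 59 59 59 50 8]
t=2: x=[59.0000 59.0000 59.0000 59.0000 59.0000 59.0000 59.0000 57.6950 45.2150 14.0900] k=[59 59 59 59 59 59 59 56 47 10]
t=3: x=[59.0000 59.0000 59.0000 59.0000 59.0000 59.0000 58.5650 55.1300 42.9400 15.3650] k=[59 59 59 59 59 59 59 56 43 17]
t=4: x=[59.0000 59.0000 59.0000 59.0000 59.0000 59.0000 58.5650 54.5500 41.1150 20.7700] k=[59 59 59 59 59 59 58 58 38 17]
t=5: x=[59.0000 59.0000 59.0000 59.0000 59.0000 58.8550 58.1450 55.1000 37.8550 20.0450] k=[59 59 59 59 59 56 59 58 40 19]
t=6: x=[59.0000 59.0000 59.0000 59.0000 58.5650 56.8700 58.4200 55.5350 39.5650 22.0450] k=[59 59 59 59 59 59 56 59 37 24]
t=7: x=[59.0000 59.0000 59.0000 59.0000 59.0000 58.5650 56.8700 55.3750 38.3050 25.8850] k=[59 59 59 59 59 59 59 58 39 24]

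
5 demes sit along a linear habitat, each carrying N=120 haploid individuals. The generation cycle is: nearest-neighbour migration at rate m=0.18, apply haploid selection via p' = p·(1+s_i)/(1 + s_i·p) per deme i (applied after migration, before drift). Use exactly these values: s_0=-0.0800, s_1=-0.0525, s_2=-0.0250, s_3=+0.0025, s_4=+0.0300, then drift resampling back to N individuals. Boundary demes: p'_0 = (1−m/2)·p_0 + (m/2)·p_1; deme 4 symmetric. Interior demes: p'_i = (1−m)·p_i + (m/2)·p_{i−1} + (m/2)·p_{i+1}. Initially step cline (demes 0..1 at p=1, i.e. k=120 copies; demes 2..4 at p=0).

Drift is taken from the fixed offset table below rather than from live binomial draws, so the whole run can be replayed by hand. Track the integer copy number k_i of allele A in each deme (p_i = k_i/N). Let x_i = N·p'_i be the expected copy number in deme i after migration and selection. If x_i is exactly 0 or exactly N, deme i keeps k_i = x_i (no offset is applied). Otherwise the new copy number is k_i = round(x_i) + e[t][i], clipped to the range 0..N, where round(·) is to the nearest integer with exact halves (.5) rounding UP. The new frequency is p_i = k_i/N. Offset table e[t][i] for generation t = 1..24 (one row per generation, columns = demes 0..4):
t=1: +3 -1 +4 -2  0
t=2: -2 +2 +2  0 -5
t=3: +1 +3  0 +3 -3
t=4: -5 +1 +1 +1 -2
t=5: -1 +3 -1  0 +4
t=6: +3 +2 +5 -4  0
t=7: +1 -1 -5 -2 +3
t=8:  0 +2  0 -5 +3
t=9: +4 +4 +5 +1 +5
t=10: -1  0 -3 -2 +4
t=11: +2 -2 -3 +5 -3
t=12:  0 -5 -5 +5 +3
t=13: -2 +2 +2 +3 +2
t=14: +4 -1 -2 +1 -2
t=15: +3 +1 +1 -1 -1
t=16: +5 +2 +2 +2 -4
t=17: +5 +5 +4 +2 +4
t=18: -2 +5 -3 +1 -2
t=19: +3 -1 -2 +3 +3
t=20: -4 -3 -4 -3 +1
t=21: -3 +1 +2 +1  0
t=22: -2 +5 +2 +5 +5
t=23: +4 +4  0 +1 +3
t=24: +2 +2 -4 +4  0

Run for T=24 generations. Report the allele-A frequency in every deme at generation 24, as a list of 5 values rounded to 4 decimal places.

[0.5167, 0.5083, 0.3417, 0.3833, 0.3667]

t=0: k=[120 120 0 0 0]
t=1: x=[120.0000 108.6581 10.5537 0.0000 0.0000] k=[120 108 15 0 0]
t=2: x=[118.8270 99.8209 21.5684 1.3533 0.0000] k=[117 102 24 1 0]
t=3: x=[115.2866 95.2886 28.3975 2.9873 0.0927] k=[116 98 28 6 0]
t=4: x=[113.9161 92.1844 31.7256 7.4574 0.5561] k=[109 93 33 8 0]
t=5: x=[106.5991 87.7851 35.5137 9.5519 0.7415] k=[106 91 35 10 5]
t=6: x=[103.4988 86.0117 37.1376 11.8266 5.6059] k=[106 88 42 8 6]
t=7: x=[103.2118 84.1389 42.3834 10.9047 6.3556] k=[104 83 37 9 9]
t=8: x=[100.8032 79.3126 37.9599 11.5460 9.2492] k=[101 81 38 7 12]
t=9: x=[97.7270 77.4611 38.4158 10.2634 11.8622] k=[102 81 43 11 17]
t=10: x=[98.6876 78.0101 42.8401 14.4517 16.8843] k=[98 78 40 12 21]
t=11: x=[94.5690 74.8720 40.2202 15.3634 20.6913] k=[97 73 37 20 18]
t=12: x=[93.1418 70.3580 38.0491 21.3939 18.6407] k=[93 65 33 26 22]
t=13: x=[88.5851 63.0289 34.6230 26.3213 22.9028] k=[87 65 37 29 25]
t=14: x=[82.9182 62.8482 38.1383 29.4154 25.9562] k=[87 62 36 30 24]
t=15: x=[82.6391 60.2928 37.1475 30.0562 25.1221] k=[86 61 38 29 24]
t=16: x=[81.6064 59.5623 38.5942 29.4154 25.0305] k=[87 62 41 31 21]
t=17: x=[82.6391 60.7433 41.3016 31.0574 22.4342] k=[88 66 45 33 26]
t=18: x=[83.9528 64.4848 45.0951 33.5103 27.2475] k=[82 69 42 35 25]
t=19: x=[78.5990 66.1439 43.0983 34.7917 26.5054] k=[82 65 41 38 30]
t=20: x=[78.2291 62.7580 42.1948 37.6144 31.4004] k=[74 60 38 35 32]
t=21: x=[70.3314 57.6633 39.0402 35.0619 32.9721] k=[67 59 41 36 33]
t=22: x=[63.7966 56.4855 41.4802 36.2431 33.9854] k=[62 61 43 41 39]
t=23: x=[59.4092 57.8531 43.7339 41.0674 39.9640] k=[63 62 44 42 43]
t=24: x=[60.4108 58.8523 44.7274 42.3384 43.7282] k=[62 61 41 46 44]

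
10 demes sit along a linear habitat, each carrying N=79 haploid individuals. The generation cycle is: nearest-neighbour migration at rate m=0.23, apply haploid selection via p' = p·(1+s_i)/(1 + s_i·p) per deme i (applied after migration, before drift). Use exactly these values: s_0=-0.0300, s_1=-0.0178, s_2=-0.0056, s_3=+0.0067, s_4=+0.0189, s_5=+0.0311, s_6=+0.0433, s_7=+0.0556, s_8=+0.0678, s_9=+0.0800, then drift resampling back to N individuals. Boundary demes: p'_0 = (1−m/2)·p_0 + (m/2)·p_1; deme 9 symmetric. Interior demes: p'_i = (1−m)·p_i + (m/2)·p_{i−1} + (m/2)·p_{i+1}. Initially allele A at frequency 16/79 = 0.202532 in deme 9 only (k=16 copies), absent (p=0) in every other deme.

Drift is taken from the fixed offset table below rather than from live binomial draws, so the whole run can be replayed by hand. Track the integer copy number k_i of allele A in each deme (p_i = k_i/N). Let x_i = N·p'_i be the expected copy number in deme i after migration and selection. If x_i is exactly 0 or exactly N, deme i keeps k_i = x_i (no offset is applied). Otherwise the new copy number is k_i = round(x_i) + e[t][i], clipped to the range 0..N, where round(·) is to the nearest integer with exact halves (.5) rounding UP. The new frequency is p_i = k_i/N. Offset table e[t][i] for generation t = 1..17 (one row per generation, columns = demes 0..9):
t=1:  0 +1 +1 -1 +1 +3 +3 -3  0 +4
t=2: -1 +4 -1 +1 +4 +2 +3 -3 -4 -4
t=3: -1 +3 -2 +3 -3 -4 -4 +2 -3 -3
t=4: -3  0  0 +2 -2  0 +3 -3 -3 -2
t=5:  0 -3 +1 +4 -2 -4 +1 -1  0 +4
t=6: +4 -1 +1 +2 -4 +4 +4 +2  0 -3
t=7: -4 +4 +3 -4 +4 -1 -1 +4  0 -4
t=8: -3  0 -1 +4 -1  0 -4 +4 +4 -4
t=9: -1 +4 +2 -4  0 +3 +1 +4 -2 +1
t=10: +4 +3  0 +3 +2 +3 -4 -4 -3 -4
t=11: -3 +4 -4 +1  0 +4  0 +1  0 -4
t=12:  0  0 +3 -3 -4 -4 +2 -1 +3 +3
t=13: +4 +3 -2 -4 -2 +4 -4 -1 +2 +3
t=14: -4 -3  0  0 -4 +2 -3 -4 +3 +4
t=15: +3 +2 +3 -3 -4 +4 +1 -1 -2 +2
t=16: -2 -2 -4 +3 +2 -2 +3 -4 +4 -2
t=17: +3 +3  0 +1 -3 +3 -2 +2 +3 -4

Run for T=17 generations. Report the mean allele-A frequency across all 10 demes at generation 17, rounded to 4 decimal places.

0.0519

t=0: k=[0 0 0 0 0 0 0 0 0 16]
t=1: x=[0.0000 0.0000 0.0000 0.0000 0.0000 0.0000 0.0000 0.0000 1.9617 15.0766] k=[0 0 0 0 0 0 0 0 2 19]
t=2: x=[0.0000 0.0000 0.0000 0.0000 0.0000 0.0000 0.0000 0.2427 3.9649 18.0962] k=[0 0 0 0 0 0 0 0 0 14]
t=3: x=[0.0000 0.0000 0.0000 0.0000 0.0000 0.0000 0.0000 0.0000 1.7168 13.2154] k=[0 0 0 0 0 0 0 0 0 10]
t=4: x=[0.0000 0.0000 0.0000 0.0000 0.0000 0.0000 0.0000 0.0000 1.2268 9.4731] k=[0 0 0 0 0 0 0 0 0 7]
t=5: x=[0.0000 0.0000 0.0000 0.0000 0.0000 0.0000 0.0000 0.0000 0.8590 6.6489] k=[0 0 0 0 0 0 0 0 1 11]
t=6: x=[0.0000 0.0000 0.0000 0.0000 0.0000 0.0000 0.0000 0.1214 2.1692 10.5329] k=[0 0 0 0 0 0 0 2 2 8]
t=7: x=[0.0000 0.0000 0.0000 0.0000 0.0000 0.0000 0.2399 1.8661 2.8658 7.8368] k=[0 0 0 0 0 0 0 6 3 4]
t=8: x=[0.0000 0.0000 0.0000 0.0000 0.0000 0.0000 0.7196 5.2228 3.6836 4.1794] k=[0 0 0 0 0 0 0 9 8 0]
t=9: x=[0.0000 0.0000 0.0000 0.0000 0.0000 0.0000 1.0792 8.2409 7.6357 0.9927] k=[0 0 0 0 0 0 2 12 6 2]
t=10: x=[0.0000 0.0000 0.0000 0.0000 0.0000 0.2371 3.0416 10.6488 6.6170 2.6502] k=[0 0 0 0 0 3 0 7 4 0]
t=11: x=[0.0000 0.0000 0.0000 0.0000 0.3515 2.3797 1.1990 6.1499 4.1346 0.4966] k=[0 0 0 0 0 6 1 7 4 0]
t=12: x=[0.0000 0.0000 0.0000 0.0000 0.7029 4.8732 2.3601 6.2703 4.1346 0.4966] k=[0 0 0 0 0 1 4 5 7 3]
t=13: x=[0.0000 0.0000 0.0000 0.0000 0.1172 1.2676 3.9251 5.3800 6.7015 3.7238] k=[0 0 0 0 0 5 0 4 9 7]
t=14: x=[0.0000 0.0000 0.0000 0.0000 0.5858 3.9637 1.0792 4.3313 8.6895 7.7516] k=[0 0 0 0 0 6 0 0 12 12]
t=15: x=[0.0000 0.0000 0.0000 0.0000 0.7029 4.7550 0.7196 1.4553 11.2376 12.8044] k=[0 0 0 0 0 9 2 0 9 15]
t=16: x=[0.0000 0.0000 0.0000 0.0000 1.0543 7.3619 2.6827 1.3341 9.1737 15.2340] k=[0 0 0 0 3 5 6 0 13 13]
t=17: x=[0.0000 0.0000 0.0000 0.3473 2.9375 5.0273 5.4046 2.3029 12.1649 13.8576] k=[0 0 0 1 0 8 3 4 15 10]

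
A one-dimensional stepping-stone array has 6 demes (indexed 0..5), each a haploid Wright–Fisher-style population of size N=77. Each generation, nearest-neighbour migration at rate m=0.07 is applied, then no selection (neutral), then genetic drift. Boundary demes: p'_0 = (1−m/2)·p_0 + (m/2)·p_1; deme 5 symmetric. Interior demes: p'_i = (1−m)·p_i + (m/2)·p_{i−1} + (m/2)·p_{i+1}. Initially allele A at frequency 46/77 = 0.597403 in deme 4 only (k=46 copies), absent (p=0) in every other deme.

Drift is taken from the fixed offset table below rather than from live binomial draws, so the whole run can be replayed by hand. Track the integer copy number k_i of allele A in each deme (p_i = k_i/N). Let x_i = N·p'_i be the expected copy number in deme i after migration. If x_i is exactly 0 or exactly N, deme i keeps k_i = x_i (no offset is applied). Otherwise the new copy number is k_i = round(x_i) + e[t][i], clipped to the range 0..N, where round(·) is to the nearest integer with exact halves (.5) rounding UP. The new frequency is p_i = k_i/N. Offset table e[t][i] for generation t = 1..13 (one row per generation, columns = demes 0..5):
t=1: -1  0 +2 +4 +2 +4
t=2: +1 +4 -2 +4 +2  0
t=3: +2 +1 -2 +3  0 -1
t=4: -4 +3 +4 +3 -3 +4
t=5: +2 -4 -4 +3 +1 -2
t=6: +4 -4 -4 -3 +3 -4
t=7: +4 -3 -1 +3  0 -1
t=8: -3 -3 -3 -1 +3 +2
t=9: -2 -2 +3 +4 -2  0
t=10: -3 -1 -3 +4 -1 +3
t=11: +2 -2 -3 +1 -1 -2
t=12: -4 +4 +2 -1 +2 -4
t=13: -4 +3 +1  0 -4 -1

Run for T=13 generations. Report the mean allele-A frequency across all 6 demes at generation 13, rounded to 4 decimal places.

t=0: k=[0 0 0 0 46 0]
t=1: x=[0.0000 0.0000 0.0000 1.6100 42.7800 1.6100] k=[0 0 0 6 45 6]
t=2: x=[0.0000 0.0000 0.2100 7.1550 42.2700 7.3650] k=[0 0 0 11 44 7]
t=3: x=[0.0000 0.0000 0.3850 11.7700 41.5500 8.2950] k=[0 0 0 15 42 7]
t=4: x=[0.0000 0.0000 0.5250 15.4200 39.8300 8.2250] k=[0 0 5 18 37 12]
t=5: x=[0.0000 0.1750 5.2800 18.2100 35.4600 12.8750] k=[0 0 1 21 36 11]
t=6: x=[0.0000 0.0350 1.6650 20.8250 34.6000 11.8750] k=[0 0 0 18 38 8]
t=7: x=[0.0000 0.0000 0.6300 18.0700 36.2500 9.0500] k=[0 0 0 21 36 8]
t=8: x=[0.0000 0.0000 0.7350 20.7900 34.4950 8.9800] k=[0 0 0 20 37 11]
t=9: x=[0.0000 0.0000 0.7000 19.8950 35.4950 11.9100] k=[0 0 4 24 33 12]
t=10: x=[0.0000 0.1400 4.5600 23.6150 31.9500 12.7350] k=[0 0 2 28 31 16]
t=11: x=[0.0000 0.0700 2.8400 27.1950 30.3700 16.5250] k=[0 0 0 28 29 15]
t=12: x=[0.0000 0.0000 0.9800 27.0550 28.4750 15.4900] k=[0 0 3 26 30 11]
t=13: x=[0.0000 0.1050 3.7000 25.3350 29.1950 11.6650] k=[0 3 5 25 25 11]

0.1494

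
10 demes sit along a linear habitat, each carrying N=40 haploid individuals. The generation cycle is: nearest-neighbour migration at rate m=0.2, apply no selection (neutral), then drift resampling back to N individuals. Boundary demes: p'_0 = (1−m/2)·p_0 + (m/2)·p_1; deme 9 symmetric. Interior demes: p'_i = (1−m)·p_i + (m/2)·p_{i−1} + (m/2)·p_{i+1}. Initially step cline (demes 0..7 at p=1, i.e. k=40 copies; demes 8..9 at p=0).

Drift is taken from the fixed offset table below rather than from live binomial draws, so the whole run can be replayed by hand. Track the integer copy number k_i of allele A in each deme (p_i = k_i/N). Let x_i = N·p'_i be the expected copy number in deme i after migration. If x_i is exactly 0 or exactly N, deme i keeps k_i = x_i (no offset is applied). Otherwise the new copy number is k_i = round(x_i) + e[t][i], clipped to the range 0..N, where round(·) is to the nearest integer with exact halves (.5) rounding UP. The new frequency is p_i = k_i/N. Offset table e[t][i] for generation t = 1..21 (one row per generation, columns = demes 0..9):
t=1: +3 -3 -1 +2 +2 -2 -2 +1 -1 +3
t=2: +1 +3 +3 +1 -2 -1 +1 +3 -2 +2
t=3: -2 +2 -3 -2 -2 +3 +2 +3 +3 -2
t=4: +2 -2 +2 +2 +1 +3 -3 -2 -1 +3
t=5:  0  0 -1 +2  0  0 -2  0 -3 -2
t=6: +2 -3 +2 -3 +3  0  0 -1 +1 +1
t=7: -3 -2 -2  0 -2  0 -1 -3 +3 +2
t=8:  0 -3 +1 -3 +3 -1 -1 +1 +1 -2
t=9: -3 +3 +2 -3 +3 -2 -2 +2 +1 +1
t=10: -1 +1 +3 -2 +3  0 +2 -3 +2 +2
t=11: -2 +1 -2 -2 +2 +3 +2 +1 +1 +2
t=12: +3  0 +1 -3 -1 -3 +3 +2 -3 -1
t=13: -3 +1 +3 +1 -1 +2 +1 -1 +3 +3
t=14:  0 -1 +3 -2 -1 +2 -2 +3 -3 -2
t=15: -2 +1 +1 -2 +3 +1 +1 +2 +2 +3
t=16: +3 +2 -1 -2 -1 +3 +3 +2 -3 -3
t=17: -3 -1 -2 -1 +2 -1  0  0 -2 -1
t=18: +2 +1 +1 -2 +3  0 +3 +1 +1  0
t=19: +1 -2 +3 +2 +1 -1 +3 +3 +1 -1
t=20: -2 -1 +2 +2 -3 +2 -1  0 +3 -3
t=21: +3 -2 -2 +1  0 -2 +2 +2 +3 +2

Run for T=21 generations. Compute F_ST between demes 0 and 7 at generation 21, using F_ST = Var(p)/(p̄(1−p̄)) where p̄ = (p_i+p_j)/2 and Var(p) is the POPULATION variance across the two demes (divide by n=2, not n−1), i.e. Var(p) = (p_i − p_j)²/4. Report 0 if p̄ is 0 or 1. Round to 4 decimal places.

0.0526

t=0: k=[40 40 40 40 40 40 40 40 0 0]
t=1: x=[40.0000 40.0000 40.0000 40.0000 40.0000 40.0000 40.0000 36.0000 4.0000 0.0000] k=[40 40 40 40 40 40 40 37 3 0]
t=2: x=[40.0000 40.0000 40.0000 40.0000 40.0000 40.0000 39.7000 33.9000 6.1000 0.3000] k=[40 40 40 40 40 40 40 37 4 2]
t=3: x=[40.0000 40.0000 40.0000 40.0000 40.0000 40.0000 39.7000 34.0000 7.1000 2.2000] k=[40 40 40 40 40 40 40 37 10 0]
t=4: x=[40.0000 40.0000 40.0000 40.0000 40.0000 40.0000 39.7000 34.6000 11.7000 1.0000] k=[40 40 40 40 40 40 37 33 11 4]
t=5: x=[40.0000 40.0000 40.0000 40.0000 40.0000 39.7000 36.9000 31.2000 12.5000 4.7000] k=[40 40 40 40 40 40 35 31 10 3]
t=6: x=[40.0000 40.0000 40.0000 40.0000 40.0000 39.5000 35.1000 29.3000 11.4000 3.7000] k=[40 40 40 40 40 40 35 28 12 5]
t=7: x=[40.0000 40.0000 40.0000 40.0000 40.0000 39.5000 34.8000 27.1000 12.9000 5.7000] k=[40 40 40 40 40 40 34 24 16 8]
t=8: x=[40.0000 40.0000 40.0000 40.0000 40.0000 39.4000 33.6000 24.2000 16.0000 8.8000] k=[40 40 40 40 40 38 33 25 17 7]
t=9: x=[40.0000 40.0000 40.0000 40.0000 39.8000 37.7000 32.7000 25.0000 16.8000 8.0000] k=[40 40 40 40 40 36 31 27 18 9]
t=10: x=[40.0000 40.0000 40.0000 40.0000 39.6000 35.9000 31.1000 26.5000 18.0000 9.9000] k=[40 40 40 40 40 36 33 24 20 12]
t=11: x=[40.0000 40.0000 40.0000 40.0000 39.6000 36.1000 32.4000 24.5000 19.6000 12.8000] k=[40 40 40 40 40 39 34 26 21 15]
t=12: x=[40.0000 40.0000 40.0000 40.0000 39.9000 38.6000 33.7000 26.3000 20.9000 15.6000] k=[40 40 40 40 39 36 37 28 18 15]
t=13: x=[40.0000 40.0000 40.0000 39.9000 38.8000 36.4000 36.0000 27.9000 18.7000 15.3000] k=[40 40 40 40 38 38 37 27 22 18]
t=14: x=[40.0000 40.0000 40.0000 39.8000 38.2000 37.9000 36.1000 27.5000 22.1000 18.4000] k=[40 40 40 38 37 40 34 31 19 16]
t=15: x=[40.0000 40.0000 39.8000 38.1000 37.4000 39.1000 34.3000 30.1000 19.9000 16.3000] k=[40 40 40 36 40 40 35 32 22 19]
t=16: x=[40.0000 40.0000 39.6000 36.8000 39.6000 39.5000 35.2000 31.3000 22.7000 19.3000] k=[40 40 39 35 39 40 38 33 20 16]
t=17: x=[40.0000 39.9000 38.7000 35.8000 38.7000 39.7000 37.7000 32.2000 20.9000 16.4000] k=[40 39 37 35 40 39 38 32 19 15]
t=18: x=[39.9000 38.9000 37.0000 35.7000 39.4000 39.0000 37.5000 31.3000 19.9000 15.4000] k=[40 40 38 34 40 39 40 32 21 15]
t=19: x=[40.0000 39.8000 37.8000 35.0000 39.3000 39.2000 39.1000 31.7000 21.5000 15.6000] k=[40 38 40 37 40 38 40 35 23 15]
t=20: x=[39.8000 38.4000 39.5000 37.6000 39.5000 38.4000 39.3000 34.3000 23.4000 15.8000] k=[38 37 40 40 37 40 38 34 26 13]
t=21: x=[37.9000 37.4000 39.7000 39.7000 37.6000 39.5000 37.8000 33.6000 25.5000 14.3000] k=[40 35 38 40 38 38 40 36 29 16]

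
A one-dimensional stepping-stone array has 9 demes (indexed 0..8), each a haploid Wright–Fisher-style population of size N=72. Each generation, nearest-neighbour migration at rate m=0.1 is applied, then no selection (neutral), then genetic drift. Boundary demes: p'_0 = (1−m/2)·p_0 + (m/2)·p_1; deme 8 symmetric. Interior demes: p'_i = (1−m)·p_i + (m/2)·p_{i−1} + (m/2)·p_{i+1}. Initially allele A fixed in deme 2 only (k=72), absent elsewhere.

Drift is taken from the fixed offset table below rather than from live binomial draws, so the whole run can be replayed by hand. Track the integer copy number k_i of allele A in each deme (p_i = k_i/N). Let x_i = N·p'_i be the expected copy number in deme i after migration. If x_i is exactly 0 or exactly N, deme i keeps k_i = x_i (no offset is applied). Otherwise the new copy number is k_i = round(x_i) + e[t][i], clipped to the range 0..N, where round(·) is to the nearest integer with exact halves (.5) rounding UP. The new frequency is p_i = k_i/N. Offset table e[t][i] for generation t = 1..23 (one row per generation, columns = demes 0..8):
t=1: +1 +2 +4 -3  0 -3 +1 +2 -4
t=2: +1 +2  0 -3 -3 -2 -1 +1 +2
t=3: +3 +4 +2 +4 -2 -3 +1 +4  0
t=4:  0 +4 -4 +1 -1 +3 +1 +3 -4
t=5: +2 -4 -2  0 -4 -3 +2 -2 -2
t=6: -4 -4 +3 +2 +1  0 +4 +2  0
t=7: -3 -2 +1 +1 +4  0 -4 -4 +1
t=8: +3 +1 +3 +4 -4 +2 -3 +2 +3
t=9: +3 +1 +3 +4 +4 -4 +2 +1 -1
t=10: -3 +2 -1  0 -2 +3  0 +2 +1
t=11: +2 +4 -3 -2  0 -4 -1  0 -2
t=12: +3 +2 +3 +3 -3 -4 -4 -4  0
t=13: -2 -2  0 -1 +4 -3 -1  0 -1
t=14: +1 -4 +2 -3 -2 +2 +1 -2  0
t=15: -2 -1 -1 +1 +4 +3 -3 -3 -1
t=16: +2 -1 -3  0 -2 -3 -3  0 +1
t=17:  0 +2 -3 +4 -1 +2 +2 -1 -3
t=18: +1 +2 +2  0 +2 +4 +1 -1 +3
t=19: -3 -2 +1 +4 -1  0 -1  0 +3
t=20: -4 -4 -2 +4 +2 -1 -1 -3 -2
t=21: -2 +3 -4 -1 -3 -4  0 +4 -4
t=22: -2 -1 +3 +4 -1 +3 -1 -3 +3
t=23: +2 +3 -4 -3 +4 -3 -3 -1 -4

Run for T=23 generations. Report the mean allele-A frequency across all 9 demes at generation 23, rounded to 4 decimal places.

t=0: k=[0 0 72 0 0 0 0 0 0]
t=1: x=[0.0000 3.6000 64.8000 3.6000 0.0000 0.0000 0.0000 0.0000 0.0000] k=[0 6 69 1 0 0 0 0 0]
t=2: x=[0.3000 8.8500 62.4500 4.3500 0.0500 0.0000 0.0000 0.0000 0.0000] k=[1 11 62 1 0 0 0 0 0]
t=3: x=[1.5000 13.0500 56.4000 4.0000 0.0500 0.0000 0.0000 0.0000 0.0000] k=[5 17 58 8 0 0 0 0 0]
t=4: x=[5.6000 18.4500 53.4500 10.1000 0.4000 0.0000 0.0000 0.0000 0.0000] k=[6 22 49 11 0 0 0 0 0]
t=5: x=[6.8000 22.5500 45.7500 12.3500 0.5500 0.0000 0.0000 0.0000 0.0000] k=[9 19 44 12 0 0 0 0 0]
t=6: x=[9.5000 19.7500 41.1500 13.0000 0.6000 0.0000 0.0000 0.0000 0.0000] k=[6 16 44 15 2 0 0 0 0]
t=7: x=[6.5000 16.9000 41.1500 15.8000 2.5500 0.1000 0.0000 0.0000 0.0000] k=[4 15 42 17 7 0 0 0 0]
t=8: x=[4.5500 15.8000 39.4000 17.7500 7.1500 0.3500 0.0000 0.0000 0.0000] k=[8 17 42 22 3 2 0 0 0]
t=9: x=[8.4500 17.8000 39.7500 22.0500 3.9000 1.9500 0.1000 0.0000 0.0000] k=[11 19 43 26 8 0 2 0 0]
t=10: x=[11.4000 19.8000 40.9500 25.9500 8.5000 0.5000 1.8000 0.1000 0.0000] k=[8 22 40 26 7 4 2 2 0]
t=11: x=[8.7000 22.2000 38.4000 25.7500 7.8000 4.0500 2.1000 1.9000 0.1000] k=[11 26 35 24 8 0 1 2 0]
t=12: x=[11.7500 25.7000 34.0000 23.7500 8.4000 0.4500 1.0000 1.8500 0.1000] k=[15 28 37 27 5 0 0 0 0]
t=13: x=[15.6500 27.8000 36.0500 26.4000 5.8500 0.2500 0.0000 0.0000 0.0000] k=[14 26 36 25 10 0 0 0 0]
t=14: x=[14.6000 25.9000 34.9500 24.8000 10.2500 0.5000 0.0000 0.0000 0.0000] k=[16 22 37 22 8 3 0 0 0]
t=15: x=[16.3000 22.4500 35.5000 22.0500 8.4500 3.1000 0.1500 0.0000 0.0000] k=[14 21 35 23 12 6 0 0 0]
t=16: x=[14.3500 21.3500 33.7000 23.0500 12.2500 6.0000 0.3000 0.0000 0.0000] k=[16 20 31 23 10 3 0 0 0]
t=17: x=[16.2000 20.3500 30.0500 22.7500 10.3000 3.2000 0.1500 0.0000 0.0000] k=[16 22 27 27 9 5 2 0 0]
t=18: x=[16.3000 21.9500 26.7500 26.1000 9.7000 5.0500 2.0500 0.1000 0.0000] k=[17 24 29 26 12 9 3 0 0]
t=19: x=[17.3500 23.9000 28.6000 25.4500 12.5500 8.8500 3.1500 0.1500 0.0000] k=[14 22 30 29 12 9 2 0 0]
t=20: x=[14.4000 22.0000 29.5500 28.2000 12.7000 8.8000 2.2500 0.1000 0.0000] k=[10 18 28 32 15 8 1 0 0]
t=21: x=[10.4000 18.1000 27.7000 30.9500 15.5000 8.0000 1.3000 0.0500 0.0000] k=[8 21 24 30 13 4 1 4 0]
t=22: x=[8.6500 20.5000 24.1500 28.8500 13.4000 4.3000 1.3000 3.6500 0.2000] k=[7 20 27 33 12 7 0 1 3]
t=23: x=[7.6500 19.7000 26.9500 31.6500 12.8000 6.9000 0.4000 1.0500 2.9000] k=[10 23 23 29 17 4 0 0 0]

0.1636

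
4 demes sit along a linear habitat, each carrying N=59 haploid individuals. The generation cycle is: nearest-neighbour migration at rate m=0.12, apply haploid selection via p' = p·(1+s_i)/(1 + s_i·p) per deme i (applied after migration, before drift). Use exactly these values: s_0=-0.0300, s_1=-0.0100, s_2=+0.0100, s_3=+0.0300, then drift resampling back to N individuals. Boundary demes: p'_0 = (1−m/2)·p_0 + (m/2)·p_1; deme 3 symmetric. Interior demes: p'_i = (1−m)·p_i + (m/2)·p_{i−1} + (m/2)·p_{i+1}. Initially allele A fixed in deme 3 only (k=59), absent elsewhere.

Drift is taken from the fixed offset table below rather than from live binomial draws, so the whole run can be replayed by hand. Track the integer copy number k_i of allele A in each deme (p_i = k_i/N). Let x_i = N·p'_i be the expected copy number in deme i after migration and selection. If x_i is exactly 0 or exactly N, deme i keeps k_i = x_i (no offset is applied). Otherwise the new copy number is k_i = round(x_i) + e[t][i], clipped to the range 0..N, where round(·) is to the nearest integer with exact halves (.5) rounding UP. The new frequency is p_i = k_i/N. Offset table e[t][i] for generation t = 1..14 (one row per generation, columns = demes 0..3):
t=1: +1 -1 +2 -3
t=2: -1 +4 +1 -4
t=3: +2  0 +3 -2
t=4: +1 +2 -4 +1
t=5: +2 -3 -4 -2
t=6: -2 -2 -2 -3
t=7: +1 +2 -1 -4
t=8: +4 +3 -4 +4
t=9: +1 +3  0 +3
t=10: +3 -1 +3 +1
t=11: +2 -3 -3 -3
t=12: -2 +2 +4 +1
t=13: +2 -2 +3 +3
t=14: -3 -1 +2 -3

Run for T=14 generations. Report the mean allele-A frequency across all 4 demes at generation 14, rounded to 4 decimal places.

0.2924

t=0: k=[0 0 0 59]
t=1: x=[0.0000 0.0000 3.5733 55.5571] k=[0 0 6 53]
t=2: x=[0.0000 0.3564 8.5324 50.3994] k=[0 4 10 46]
t=3: x=[0.2328 4.0817 11.8942 44.1706] k=[2 4 15 42]
t=4: x=[2.0586 4.4981 16.0761 40.7546] k=[3 6 12 42]
t=5: x=[3.0896 6.1246 13.5435 40.5766] k=[5 3 10 39]
t=6: x=[4.7454 3.5067 11.4113 37.6642] k=[3 2 9 35]
t=7: x=[2.8561 2.4562 10.2238 33.8673] k=[4 4 9 30]
t=8: x=[3.8879 4.2601 10.0426 29.1758] k=[8 7 6 33]
t=9: x=[7.7330 6.9382 7.7467 31.8138] k=[9 10 8 35]
t=10: x=[8.8289 9.7380 9.8212 33.8076] k=[12 9 13 35]
t=11: x=[11.5347 9.3407 14.1869 34.1063] k=[14 6 11 31]
t=12: x=[13.2052 6.7199 11.9948 30.2359] k=[11 9 16 31]
t=13: x=[10.6123 9.4599 16.5984 30.5356] k=[13 7 20 34]
t=14: x=[12.3401 8.0697 20.1919 33.5885] k=[9 7 22 31]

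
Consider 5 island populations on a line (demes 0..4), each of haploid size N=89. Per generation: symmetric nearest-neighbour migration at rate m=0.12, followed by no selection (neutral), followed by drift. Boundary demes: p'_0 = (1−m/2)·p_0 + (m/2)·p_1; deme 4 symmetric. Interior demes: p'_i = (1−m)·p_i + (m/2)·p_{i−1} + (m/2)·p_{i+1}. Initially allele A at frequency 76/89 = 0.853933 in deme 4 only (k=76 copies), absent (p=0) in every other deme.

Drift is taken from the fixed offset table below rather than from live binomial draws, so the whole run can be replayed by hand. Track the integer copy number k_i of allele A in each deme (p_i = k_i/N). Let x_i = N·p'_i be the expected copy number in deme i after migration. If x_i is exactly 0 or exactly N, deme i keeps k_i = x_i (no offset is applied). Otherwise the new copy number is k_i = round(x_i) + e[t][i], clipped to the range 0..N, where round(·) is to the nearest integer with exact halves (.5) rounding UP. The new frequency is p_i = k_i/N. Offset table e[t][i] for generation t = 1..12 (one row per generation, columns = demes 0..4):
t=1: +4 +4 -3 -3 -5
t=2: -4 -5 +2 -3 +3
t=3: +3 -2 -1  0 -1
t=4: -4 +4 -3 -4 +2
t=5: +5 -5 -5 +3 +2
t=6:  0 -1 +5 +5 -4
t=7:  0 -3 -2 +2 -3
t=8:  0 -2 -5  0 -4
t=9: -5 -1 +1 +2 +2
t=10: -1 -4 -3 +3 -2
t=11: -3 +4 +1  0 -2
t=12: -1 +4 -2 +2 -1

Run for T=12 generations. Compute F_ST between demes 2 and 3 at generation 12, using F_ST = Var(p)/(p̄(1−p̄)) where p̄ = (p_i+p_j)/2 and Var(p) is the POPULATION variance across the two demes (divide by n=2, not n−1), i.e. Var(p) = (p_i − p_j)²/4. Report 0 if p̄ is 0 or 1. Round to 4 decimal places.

0.1446

t=0: k=[0 0 0 0 76]
t=1: x=[0.0000 0.0000 0.0000 4.5600 71.4400] k=[0 0 0 2 66]
t=2: x=[0.0000 0.0000 0.1200 5.7200 62.1600] k=[0 0 2 3 65]
t=3: x=[0.0000 0.1200 1.9400 6.6600 61.2800] k=[0 0 1 7 60]
t=4: x=[0.0000 0.0600 1.3000 9.8200 56.8200] k=[0 4 0 6 59]
t=5: x=[0.2400 3.5200 0.6000 8.8200 55.8200] k=[5 0 0 12 58]
t=6: x=[4.7000 0.3000 0.7200 14.0400 55.2400] k=[5 0 6 19 51]
t=7: x=[4.7000 0.6600 6.4200 20.1400 49.0800] k=[5 0 4 22 46]
t=8: x=[4.7000 0.5400 4.8400 22.3600 44.5600] k=[5 0 0 22 41]
t=9: x=[4.7000 0.3000 1.3200 21.8200 39.8600] k=[0 0 2 24 42]
t=10: x=[0.0000 0.1200 3.2000 23.7600 40.9200] k=[0 0 0 27 39]
t=11: x=[0.0000 0.0000 1.6200 26.1000 38.2800] k=[0 0 3 26 36]
t=12: x=[0.0000 0.1800 4.2000 25.2200 35.4000] k=[0 4 2 27 34]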